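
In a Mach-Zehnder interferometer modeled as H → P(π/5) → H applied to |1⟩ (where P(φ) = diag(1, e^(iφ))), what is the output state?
(0.09549 - 0.2939i)|0⟩ + (0.9045 + 0.2939i)|1⟩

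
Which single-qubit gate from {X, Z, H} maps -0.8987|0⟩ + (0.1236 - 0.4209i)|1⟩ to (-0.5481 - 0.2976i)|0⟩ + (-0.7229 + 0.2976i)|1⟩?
H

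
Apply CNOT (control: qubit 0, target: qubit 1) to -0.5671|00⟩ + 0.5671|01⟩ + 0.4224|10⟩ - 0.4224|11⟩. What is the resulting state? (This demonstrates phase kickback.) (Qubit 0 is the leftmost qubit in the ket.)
-0.5671|00⟩ + 0.5671|01⟩ - 0.4224|10⟩ + 0.4224|11⟩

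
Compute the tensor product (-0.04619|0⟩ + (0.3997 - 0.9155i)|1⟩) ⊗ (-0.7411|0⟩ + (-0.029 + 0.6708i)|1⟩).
0.03423|00⟩ + (0.00134 - 0.03098i)|01⟩ + (-0.2962 + 0.6785i)|10⟩ + (0.6025 + 0.2947i)|11⟩

amp(|b₁b₂…⟩) = product of the factor amplitudes for bits b₁, b₂, …; only kets whose every factor amplitude is nonzero survive.
|00⟩: (-0.04619)(-0.7411) = 0.03423
|01⟩: (-0.04619)(-0.029 + 0.6708i) = (0.00134 - 0.03098i)
|10⟩: (0.3997 - 0.9155i)(-0.7411) = (-0.2962 + 0.6785i)
|11⟩: (0.3997 - 0.9155i)(-0.029 + 0.6708i) = (0.6025 + 0.2947i)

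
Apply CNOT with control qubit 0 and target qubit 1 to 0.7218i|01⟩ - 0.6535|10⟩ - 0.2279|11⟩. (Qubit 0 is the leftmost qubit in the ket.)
0.7218i|01⟩ - 0.2279|10⟩ - 0.6535|11⟩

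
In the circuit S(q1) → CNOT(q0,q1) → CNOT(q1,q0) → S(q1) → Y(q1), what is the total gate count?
5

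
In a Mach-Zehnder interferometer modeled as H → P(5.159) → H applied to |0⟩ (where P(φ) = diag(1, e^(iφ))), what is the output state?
(0.716 - 0.451i)|0⟩ + (0.284 + 0.451i)|1⟩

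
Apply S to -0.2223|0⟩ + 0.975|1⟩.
-0.2223|0⟩ + 0.975i|1⟩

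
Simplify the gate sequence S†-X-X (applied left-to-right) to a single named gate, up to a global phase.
S†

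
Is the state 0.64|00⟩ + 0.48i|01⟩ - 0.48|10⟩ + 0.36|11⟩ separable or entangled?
Entangled

Writing the state as a|00⟩ + b|01⟩ + c|10⟩ + d|11⟩, it is a product state iff ad − bc = 0.
Here (a, b, c, d) = (0.64, 0.48i, -0.48, 0.36): ad − bc = (0.64)(0.36) − (0.48i)(-0.48) = (0.2304 + 0.2304i) ≠ 0, so the state is entangled.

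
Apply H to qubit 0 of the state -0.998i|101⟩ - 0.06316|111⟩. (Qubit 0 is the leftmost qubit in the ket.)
-0.7057i|001⟩ - 0.04466|011⟩ + 0.7057i|101⟩ + 0.04466|111⟩

H on qubit 0 mixes each pair of kets that differ only in qubit 0: amplitudes (a, b) of (|…0…⟩, |…1…⟩) become ((a + b)/√2, (a − b)/√2). Kets absent from the input have amplitude 0.
(|001⟩, |101⟩): (a, b) = (0, -0.998i) → (-0.7057i, 0.7057i)
(|011⟩, |111⟩): (a, b) = (0, -0.06316) → (-0.04466, 0.04466)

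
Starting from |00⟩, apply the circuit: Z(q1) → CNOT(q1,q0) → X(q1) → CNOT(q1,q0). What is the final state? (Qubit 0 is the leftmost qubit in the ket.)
|11⟩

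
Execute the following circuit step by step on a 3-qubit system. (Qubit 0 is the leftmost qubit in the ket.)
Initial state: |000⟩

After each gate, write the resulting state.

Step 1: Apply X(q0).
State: |100⟩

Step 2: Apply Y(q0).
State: -i|000⟩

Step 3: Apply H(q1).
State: -(1/√2)i|000⟩ - (1/√2)i|010⟩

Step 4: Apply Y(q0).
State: 1/√2|100⟩ + 1/√2|110⟩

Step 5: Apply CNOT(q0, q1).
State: 1/√2|100⟩ + 1/√2|110⟩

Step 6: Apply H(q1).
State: |100⟩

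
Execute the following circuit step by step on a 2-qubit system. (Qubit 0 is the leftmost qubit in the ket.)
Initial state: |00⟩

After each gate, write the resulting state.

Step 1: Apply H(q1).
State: 1/√2|00⟩ + 1/√2|01⟩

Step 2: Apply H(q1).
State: |00⟩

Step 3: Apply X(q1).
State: |01⟩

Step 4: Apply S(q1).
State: i|01⟩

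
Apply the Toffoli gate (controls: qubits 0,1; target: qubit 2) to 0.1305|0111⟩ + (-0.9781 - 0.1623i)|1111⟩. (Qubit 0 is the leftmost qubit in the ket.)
0.1305|0111⟩ + (-0.9781 - 0.1623i)|1101⟩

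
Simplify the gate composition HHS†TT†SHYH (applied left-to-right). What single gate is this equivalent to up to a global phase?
Y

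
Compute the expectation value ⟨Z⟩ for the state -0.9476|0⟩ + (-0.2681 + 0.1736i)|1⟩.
0.7959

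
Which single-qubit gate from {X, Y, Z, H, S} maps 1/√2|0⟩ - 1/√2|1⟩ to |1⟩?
H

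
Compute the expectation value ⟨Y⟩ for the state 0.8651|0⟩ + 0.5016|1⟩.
0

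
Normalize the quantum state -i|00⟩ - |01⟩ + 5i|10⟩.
-0.1925i|00⟩ - 0.1925|01⟩ + 0.9623i|10⟩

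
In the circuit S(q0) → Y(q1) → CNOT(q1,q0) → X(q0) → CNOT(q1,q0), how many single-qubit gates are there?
3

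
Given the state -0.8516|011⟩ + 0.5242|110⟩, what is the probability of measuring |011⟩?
0.7252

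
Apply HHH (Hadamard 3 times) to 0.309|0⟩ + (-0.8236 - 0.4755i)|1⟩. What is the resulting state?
(-0.3639 - 0.3362i)|0⟩ + (0.8009 + 0.3362i)|1⟩

H² = I, so H^3 = H: a single Hadamard. With (a, b) = (0.309, (-0.8236 - 0.4755i)), H gives ((a + b)/√2, (a − b)/√2) = ((-0.3639 - 0.3362i), (0.8009 + 0.3362i)).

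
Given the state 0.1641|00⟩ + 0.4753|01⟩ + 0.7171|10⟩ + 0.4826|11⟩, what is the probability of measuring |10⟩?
0.5142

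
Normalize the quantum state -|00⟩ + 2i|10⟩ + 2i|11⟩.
-0.3333|00⟩ + 0.6667i|10⟩ + 0.6667i|11⟩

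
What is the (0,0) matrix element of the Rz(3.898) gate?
(-0.3693 - 0.9293i)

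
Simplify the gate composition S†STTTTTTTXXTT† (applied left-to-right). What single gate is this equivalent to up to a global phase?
T†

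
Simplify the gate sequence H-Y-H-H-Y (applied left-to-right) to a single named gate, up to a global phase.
H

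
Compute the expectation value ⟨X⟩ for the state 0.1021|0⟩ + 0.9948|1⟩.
0.2031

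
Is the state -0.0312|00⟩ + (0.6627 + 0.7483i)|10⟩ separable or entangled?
Separable

Writing the state as a|00⟩ + b|01⟩ + c|10⟩ + d|11⟩, it is a product state iff ad − bc = 0.
Here (a, b, c, d) = (-0.0312, 0, (0.6627 + 0.7483i), 0): ad − bc = (-0.0312)(0) − (0)(0.6627 + 0.7483i) = 0, so the state is separable.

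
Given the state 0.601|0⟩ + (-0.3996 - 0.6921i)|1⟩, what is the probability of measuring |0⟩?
0.3612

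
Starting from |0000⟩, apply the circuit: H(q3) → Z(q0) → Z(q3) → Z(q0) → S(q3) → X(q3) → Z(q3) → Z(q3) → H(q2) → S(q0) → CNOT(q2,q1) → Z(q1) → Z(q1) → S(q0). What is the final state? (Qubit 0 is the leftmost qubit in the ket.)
-(1/2)i|0000⟩ + 1/2|0001⟩ - (1/2)i|0110⟩ + 1/2|0111⟩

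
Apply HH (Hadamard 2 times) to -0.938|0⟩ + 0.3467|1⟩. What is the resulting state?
-0.938|0⟩ + 0.3467|1⟩

H² = I, so an even number of Hadamards cancels: H^2 = I and the state is unchanged.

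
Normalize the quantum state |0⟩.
|0⟩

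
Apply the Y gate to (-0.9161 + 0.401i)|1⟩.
(0.401 + 0.9161i)|0⟩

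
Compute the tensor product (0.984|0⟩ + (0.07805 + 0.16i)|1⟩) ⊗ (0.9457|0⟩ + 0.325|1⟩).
0.9306|00⟩ + 0.3198|01⟩ + (0.07381 + 0.1513i)|10⟩ + (0.02537 + 0.052i)|11⟩

amp(|b₁b₂…⟩) = product of the factor amplitudes for bits b₁, b₂, …; only kets whose every factor amplitude is nonzero survive.
|00⟩: (0.984)(0.9457) = 0.9306
|01⟩: (0.984)(0.325) = 0.3198
|10⟩: (0.07805 + 0.16i)(0.9457) = (0.07381 + 0.1513i)
|11⟩: (0.07805 + 0.16i)(0.325) = (0.02537 + 0.052i)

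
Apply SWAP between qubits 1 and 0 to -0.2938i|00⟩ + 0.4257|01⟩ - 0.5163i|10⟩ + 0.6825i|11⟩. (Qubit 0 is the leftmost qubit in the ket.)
-0.2938i|00⟩ - 0.5163i|01⟩ + 0.4257|10⟩ + 0.6825i|11⟩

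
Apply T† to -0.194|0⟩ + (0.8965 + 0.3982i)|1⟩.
-0.194|0⟩ + (0.9155 - 0.3524i)|1⟩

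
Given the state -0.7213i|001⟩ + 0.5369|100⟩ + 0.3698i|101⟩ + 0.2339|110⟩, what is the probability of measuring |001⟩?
0.5203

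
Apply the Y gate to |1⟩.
-i|0⟩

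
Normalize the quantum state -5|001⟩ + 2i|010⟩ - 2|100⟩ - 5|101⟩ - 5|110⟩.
-0.5488|001⟩ + 0.2195i|010⟩ - 0.2195|100⟩ - 0.5488|101⟩ - 0.5488|110⟩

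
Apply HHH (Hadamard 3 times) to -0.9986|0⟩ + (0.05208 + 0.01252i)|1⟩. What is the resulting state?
(-0.6693 + 0.008853i)|0⟩ + (-0.7429 - 0.008853i)|1⟩

H² = I, so H^3 = H: a single Hadamard. With (a, b) = (-0.9986, (0.05208 + 0.01252i)), H gives ((a + b)/√2, (a − b)/√2) = ((-0.6693 + 0.008853i), (-0.7429 - 0.008853i)).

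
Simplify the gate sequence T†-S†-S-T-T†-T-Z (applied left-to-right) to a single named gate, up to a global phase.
Z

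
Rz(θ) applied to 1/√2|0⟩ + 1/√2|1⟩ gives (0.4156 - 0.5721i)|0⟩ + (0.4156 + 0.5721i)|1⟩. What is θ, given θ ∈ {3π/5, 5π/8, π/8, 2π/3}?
3π/5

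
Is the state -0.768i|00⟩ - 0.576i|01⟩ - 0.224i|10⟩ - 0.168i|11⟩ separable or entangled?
Separable

Writing the state as a|00⟩ + b|01⟩ + c|10⟩ + d|11⟩, it is a product state iff ad − bc = 0.
Here (a, b, c, d) = (-0.768i, -0.576i, -0.224i, -0.168i): ad − bc = (-0.768i)(-0.168i) − (-0.576i)(-0.224i) = 0, so the state is separable.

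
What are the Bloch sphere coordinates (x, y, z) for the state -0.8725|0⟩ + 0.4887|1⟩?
(-0.8528, 0, 0.5224)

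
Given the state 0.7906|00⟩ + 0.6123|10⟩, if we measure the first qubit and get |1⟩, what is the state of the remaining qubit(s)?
|0⟩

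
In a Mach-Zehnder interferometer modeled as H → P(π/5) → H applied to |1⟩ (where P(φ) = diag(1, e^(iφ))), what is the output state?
(0.09549 - 0.2939i)|0⟩ + (0.9045 + 0.2939i)|1⟩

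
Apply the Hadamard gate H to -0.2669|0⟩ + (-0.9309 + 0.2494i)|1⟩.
(-0.847 + 0.1764i)|0⟩ + (0.4695 - 0.1764i)|1⟩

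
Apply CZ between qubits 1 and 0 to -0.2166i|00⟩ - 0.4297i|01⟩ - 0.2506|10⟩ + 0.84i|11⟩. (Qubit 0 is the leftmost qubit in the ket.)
-0.2166i|00⟩ - 0.4297i|01⟩ - 0.2506|10⟩ - 0.84i|11⟩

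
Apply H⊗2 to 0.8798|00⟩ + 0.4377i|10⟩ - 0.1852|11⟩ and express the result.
(0.3473 + 0.2189i)|00⟩ + (0.5325 + 0.2189i)|01⟩ + (0.5325 - 0.2189i)|10⟩ + (0.3473 - 0.2189i)|11⟩

H⊗2 gives amp(|y⟩) = (1/2) Σ_x (−1)^(x·y) amp(|x⟩), where x·y is the number of positions in which both x and y have a 1.
|00⟩: (0.8798 + 0.4377i - 0.1852)/2 = (0.3473 + 0.2189i)
|01⟩: (0.8798 + 0.4377i + 0.1852)/2 = (0.5325 + 0.2189i)
|10⟩: (0.8798 - 0.4377i + 0.1852)/2 = (0.5325 - 0.2189i)
|11⟩: (0.8798 - 0.4377i - 0.1852)/2 = (0.3473 - 0.2189i)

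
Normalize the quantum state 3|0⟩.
|0⟩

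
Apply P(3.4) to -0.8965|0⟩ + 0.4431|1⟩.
-0.8965|0⟩ + (-0.4284 - 0.1132i)|1⟩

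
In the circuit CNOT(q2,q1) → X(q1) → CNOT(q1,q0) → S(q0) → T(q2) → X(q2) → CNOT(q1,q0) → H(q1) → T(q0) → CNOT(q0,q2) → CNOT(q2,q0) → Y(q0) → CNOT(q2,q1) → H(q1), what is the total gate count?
14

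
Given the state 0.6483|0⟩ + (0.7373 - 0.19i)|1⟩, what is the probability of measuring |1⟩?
0.5797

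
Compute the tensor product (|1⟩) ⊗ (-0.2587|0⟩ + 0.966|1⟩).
-0.2587|10⟩ + 0.966|11⟩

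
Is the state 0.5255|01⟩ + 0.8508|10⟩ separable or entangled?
Entangled

Writing the state as a|00⟩ + b|01⟩ + c|10⟩ + d|11⟩, it is a product state iff ad − bc = 0.
Here (a, b, c, d) = (0, 0.5255, 0.8508, 0): ad − bc = (0)(0) − (0.5255)(0.8508) = -0.4471 ≠ 0, so the state is entangled.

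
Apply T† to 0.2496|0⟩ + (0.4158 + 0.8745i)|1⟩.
0.2496|0⟩ + (0.9124 + 0.3243i)|1⟩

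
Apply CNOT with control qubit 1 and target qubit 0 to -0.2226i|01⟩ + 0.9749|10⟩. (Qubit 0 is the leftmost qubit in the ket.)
0.9749|10⟩ - 0.2226i|11⟩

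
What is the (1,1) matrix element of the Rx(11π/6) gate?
-0.9659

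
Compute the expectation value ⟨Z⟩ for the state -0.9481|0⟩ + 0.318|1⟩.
0.7978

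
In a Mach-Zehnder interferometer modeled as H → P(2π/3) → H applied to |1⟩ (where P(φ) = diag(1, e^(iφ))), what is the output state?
(0.75 - 0.433i)|0⟩ + (0.25 + 0.433i)|1⟩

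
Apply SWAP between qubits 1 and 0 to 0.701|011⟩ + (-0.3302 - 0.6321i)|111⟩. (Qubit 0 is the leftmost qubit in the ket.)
0.701|101⟩ + (-0.3302 - 0.6321i)|111⟩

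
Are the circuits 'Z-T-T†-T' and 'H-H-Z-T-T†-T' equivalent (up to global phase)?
Yes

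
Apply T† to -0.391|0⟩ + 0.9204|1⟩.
-0.391|0⟩ + (0.6508 - 0.6508i)|1⟩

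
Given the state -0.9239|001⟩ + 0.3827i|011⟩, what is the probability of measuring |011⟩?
0.1465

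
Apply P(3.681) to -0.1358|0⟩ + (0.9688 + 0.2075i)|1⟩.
-0.1358|0⟩ + (-0.7247 - 0.6756i)|1⟩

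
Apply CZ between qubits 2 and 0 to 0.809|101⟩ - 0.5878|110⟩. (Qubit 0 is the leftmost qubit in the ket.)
-0.809|101⟩ - 0.5878|110⟩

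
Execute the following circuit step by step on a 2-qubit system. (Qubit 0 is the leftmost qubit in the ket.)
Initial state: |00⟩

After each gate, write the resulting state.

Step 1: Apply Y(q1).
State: i|01⟩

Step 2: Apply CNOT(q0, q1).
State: i|01⟩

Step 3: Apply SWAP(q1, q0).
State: i|10⟩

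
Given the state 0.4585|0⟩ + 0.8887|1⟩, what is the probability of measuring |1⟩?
0.7898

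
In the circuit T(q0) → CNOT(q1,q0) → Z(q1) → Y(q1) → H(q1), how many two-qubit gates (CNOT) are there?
1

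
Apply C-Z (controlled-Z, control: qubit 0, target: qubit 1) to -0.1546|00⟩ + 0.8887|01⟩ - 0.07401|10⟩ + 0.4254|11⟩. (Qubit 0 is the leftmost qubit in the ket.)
-0.1546|00⟩ + 0.8887|01⟩ - 0.07401|10⟩ - 0.4254|11⟩

C-Z leaves the control-|0⟩ kets |00⟩, |01⟩ unchanged and applies Z to qubit 1 on the control-|1⟩ pair (|10⟩, |11⟩).
Z = [[1, 0], [0, -1]].
With a = amp(|10⟩) = -0.07401 and b = amp(|11⟩) = 0.4254:
new amp(|10⟩) = (1)·a = -0.07401
new amp(|11⟩) = (-1)·b = -0.4254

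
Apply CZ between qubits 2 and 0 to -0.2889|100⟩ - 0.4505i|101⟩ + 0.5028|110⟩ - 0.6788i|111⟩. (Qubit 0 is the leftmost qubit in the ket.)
-0.2889|100⟩ + 0.4505i|101⟩ + 0.5028|110⟩ + 0.6788i|111⟩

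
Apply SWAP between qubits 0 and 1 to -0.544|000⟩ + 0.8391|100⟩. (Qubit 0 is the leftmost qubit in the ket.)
-0.544|000⟩ + 0.8391|010⟩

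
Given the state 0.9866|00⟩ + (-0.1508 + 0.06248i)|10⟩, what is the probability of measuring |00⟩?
0.9734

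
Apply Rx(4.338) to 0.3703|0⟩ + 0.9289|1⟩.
(-0.2085 - 0.7676i)|0⟩ + (-0.5231 - 0.306i)|1⟩

Rx(4.338) = [[cos(θ/2), −i·sin(θ/2)], [−i·sin(θ/2), cos(θ/2)]]; θ = 4.338, cos(θ/2) ≈ -0.563159, sin(θ/2) ≈ 0.826349.
With a = amp(|0⟩) = 0.3703 and b = amp(|1⟩) = 0.9289:
new amp(|0⟩) = (-0.563159)·a + (-0.826349i)·b = (-0.2085 - 0.7676i)
new amp(|1⟩) = (-0.826349i)·a + (-0.563159)·b = (-0.5231 - 0.306i)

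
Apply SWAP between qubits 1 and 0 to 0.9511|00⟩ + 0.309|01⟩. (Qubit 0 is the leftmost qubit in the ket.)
0.9511|00⟩ + 0.309|10⟩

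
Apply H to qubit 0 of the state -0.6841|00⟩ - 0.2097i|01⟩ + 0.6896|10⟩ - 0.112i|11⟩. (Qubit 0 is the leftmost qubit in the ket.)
0.003889|00⟩ - 0.2275i|01⟩ - 0.9714|10⟩ - 0.06908i|11⟩

H on qubit 0 mixes each pair of kets that differ only in qubit 0: amplitudes (a, b) of (|…0…⟩, |…1…⟩) become ((a + b)/√2, (a − b)/√2). Kets absent from the input have amplitude 0.
(|00⟩, |10⟩): (a, b) = (-0.6841, 0.6896) → (0.003889, -0.9714)
(|01⟩, |11⟩): (a, b) = (-0.2097i, -0.112i) → (-0.2275i, -0.06908i)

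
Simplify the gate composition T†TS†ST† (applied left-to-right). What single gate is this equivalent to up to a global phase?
T†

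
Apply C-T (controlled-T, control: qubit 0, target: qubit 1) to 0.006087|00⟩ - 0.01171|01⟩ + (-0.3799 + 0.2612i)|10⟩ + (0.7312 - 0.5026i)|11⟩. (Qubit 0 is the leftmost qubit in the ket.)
0.006087|00⟩ - 0.01171|01⟩ + (-0.3799 + 0.2612i)|10⟩ + (0.8724 + 0.1616i)|11⟩

C-T leaves the control-|0⟩ kets |00⟩, |01⟩ unchanged and applies T to qubit 1 on the control-|1⟩ pair (|10⟩, |11⟩).
T = [[1, 0], [0, (1/√2 + (1/√2)i)]].
With a = amp(|10⟩) = (-0.3799 + 0.2612i) and b = amp(|11⟩) = (0.7312 - 0.5026i):
new amp(|10⟩) = (1)·a = (-0.3799 + 0.2612i)
new amp(|11⟩) = (1/√2 + (1/√2)i)·b = (0.8724 + 0.1616i)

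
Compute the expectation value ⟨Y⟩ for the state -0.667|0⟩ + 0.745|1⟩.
0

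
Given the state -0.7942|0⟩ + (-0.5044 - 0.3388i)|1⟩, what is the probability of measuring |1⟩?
0.3692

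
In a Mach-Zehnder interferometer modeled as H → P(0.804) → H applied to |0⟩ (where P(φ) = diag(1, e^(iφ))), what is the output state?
(0.8469 + 0.3601i)|0⟩ + (0.1531 - 0.3601i)|1⟩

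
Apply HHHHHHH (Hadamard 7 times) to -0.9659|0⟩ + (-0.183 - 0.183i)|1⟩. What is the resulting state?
(-0.8124 - 0.1294i)|0⟩ + (-0.5536 + 0.1294i)|1⟩

H² = I, so H^7 = H: a single Hadamard. With (a, b) = (-0.9659, (-0.183 - 0.183i)), H gives ((a + b)/√2, (a − b)/√2) = ((-0.8124 - 0.1294i), (-0.5536 + 0.1294i)).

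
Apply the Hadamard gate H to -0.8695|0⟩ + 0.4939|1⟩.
-0.2656|0⟩ - 0.9641|1⟩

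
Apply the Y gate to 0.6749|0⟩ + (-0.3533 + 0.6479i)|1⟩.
(0.6479 + 0.3533i)|0⟩ + 0.6749i|1⟩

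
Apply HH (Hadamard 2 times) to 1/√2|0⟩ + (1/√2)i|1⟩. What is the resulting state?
1/√2|0⟩ + (1/√2)i|1⟩

H² = I, so an even number of Hadamards cancels: H^2 = I and the state is unchanged.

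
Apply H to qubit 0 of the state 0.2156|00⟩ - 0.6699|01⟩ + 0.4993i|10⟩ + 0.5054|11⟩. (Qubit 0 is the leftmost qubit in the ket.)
(0.1525 + 0.3531i)|00⟩ - 0.1163|01⟩ + (0.1525 - 0.3531i)|10⟩ - 0.8311|11⟩

H on qubit 0 mixes each pair of kets that differ only in qubit 0: amplitudes (a, b) of (|…0…⟩, |…1…⟩) become ((a + b)/√2, (a − b)/√2). Kets absent from the input have amplitude 0.
(|00⟩, |10⟩): (a, b) = (0.2156, 0.4993i) → ((0.1525 + 0.3531i), (0.1525 - 0.3531i))
(|01⟩, |11⟩): (a, b) = (-0.6699, 0.5054) → (-0.1163, -0.8311)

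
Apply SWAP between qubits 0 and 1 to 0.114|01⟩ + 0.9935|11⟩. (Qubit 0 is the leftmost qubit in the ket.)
0.114|10⟩ + 0.9935|11⟩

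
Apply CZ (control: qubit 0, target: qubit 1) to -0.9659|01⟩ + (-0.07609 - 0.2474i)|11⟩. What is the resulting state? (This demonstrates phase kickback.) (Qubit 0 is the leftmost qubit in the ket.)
-0.9659|01⟩ + (0.07609 + 0.2474i)|11⟩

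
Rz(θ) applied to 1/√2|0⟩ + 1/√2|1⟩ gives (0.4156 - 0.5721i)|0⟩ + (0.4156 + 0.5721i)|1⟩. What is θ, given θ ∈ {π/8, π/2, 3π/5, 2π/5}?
3π/5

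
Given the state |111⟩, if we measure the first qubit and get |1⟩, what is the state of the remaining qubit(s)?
|11⟩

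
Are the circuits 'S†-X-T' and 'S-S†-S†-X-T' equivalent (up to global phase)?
Yes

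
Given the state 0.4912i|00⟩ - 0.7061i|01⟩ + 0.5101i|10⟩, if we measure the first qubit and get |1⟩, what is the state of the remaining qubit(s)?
i|0⟩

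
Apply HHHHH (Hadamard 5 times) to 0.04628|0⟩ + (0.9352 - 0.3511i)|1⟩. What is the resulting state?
(0.694 - 0.2483i)|0⟩ + (-0.6286 + 0.2483i)|1⟩

H² = I, so H^5 = H: a single Hadamard. With (a, b) = (0.04628, (0.9352 - 0.3511i)), H gives ((a + b)/√2, (a − b)/√2) = ((0.694 - 0.2483i), (-0.6286 + 0.2483i)).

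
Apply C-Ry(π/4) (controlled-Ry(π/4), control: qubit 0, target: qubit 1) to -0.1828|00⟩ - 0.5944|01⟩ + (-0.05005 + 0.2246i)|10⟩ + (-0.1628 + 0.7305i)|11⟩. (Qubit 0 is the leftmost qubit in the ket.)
-0.1828|00⟩ - 0.5944|01⟩ + (0.01606 - 0.07205i)|10⟩ + (-0.1696 + 0.7608i)|11⟩

C-Ry(π/4) leaves the control-|0⟩ kets |00⟩, |01⟩ unchanged and applies Ry(π/4) to qubit 1 on the control-|1⟩ pair (|10⟩, |11⟩).
Ry(π/4) = [[cos(θ/2), −sin(θ/2)], [sin(θ/2), cos(θ/2)]]; θ = π/4, cos(θ/2) ≈ 0.92388, sin(θ/2) ≈ 0.382683.
With a = amp(|10⟩) = (-0.05005 + 0.2246i) and b = amp(|11⟩) = (-0.1628 + 0.7305i):
new amp(|10⟩) = (0.92388)·a + (-0.382683)·b = (0.01606 - 0.07205i)
new amp(|11⟩) = (0.382683)·a + (0.92388)·b = (-0.1696 + 0.7608i)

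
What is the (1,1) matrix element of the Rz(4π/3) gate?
(-1/2 + 0.866i)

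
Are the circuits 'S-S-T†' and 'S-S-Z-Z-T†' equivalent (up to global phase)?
Yes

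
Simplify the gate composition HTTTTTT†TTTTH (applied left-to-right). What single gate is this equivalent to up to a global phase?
I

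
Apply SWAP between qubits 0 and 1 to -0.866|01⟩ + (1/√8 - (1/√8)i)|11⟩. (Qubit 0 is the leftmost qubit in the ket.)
-0.866|10⟩ + (1/√8 - (1/√8)i)|11⟩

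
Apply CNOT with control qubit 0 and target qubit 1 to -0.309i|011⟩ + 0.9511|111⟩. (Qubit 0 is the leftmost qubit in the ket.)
-0.309i|011⟩ + 0.9511|101⟩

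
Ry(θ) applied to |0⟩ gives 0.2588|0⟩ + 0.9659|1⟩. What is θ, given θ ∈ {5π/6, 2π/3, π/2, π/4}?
5π/6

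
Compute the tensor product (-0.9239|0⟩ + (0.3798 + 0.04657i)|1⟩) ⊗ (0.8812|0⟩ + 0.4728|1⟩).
-0.8141|00⟩ - 0.4368|01⟩ + (0.3347 + 0.04104i)|10⟩ + (0.1796 + 0.02202i)|11⟩

amp(|b₁b₂…⟩) = product of the factor amplitudes for bits b₁, b₂, …; only kets whose every factor amplitude is nonzero survive.
|00⟩: (-0.9239)(0.8812) = -0.8141
|01⟩: (-0.9239)(0.4728) = -0.4368
|10⟩: (0.3798 + 0.04657i)(0.8812) = (0.3347 + 0.04104i)
|11⟩: (0.3798 + 0.04657i)(0.4728) = (0.1796 + 0.02202i)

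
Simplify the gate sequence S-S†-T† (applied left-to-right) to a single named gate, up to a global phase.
T†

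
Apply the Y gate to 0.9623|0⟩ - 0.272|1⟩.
0.272i|0⟩ + 0.9623i|1⟩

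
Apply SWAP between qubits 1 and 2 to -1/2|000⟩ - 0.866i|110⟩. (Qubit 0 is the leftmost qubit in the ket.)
-1/2|000⟩ - 0.866i|101⟩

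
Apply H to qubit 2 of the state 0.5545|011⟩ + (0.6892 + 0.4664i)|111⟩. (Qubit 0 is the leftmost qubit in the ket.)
0.3921|010⟩ - 0.3921|011⟩ + (0.4873 + 0.3298i)|110⟩ + (-0.4873 - 0.3298i)|111⟩

H on qubit 2 mixes each pair of kets that differ only in qubit 2: amplitudes (a, b) of (|…0…⟩, |…1…⟩) become ((a + b)/√2, (a − b)/√2). Kets absent from the input have amplitude 0.
(|010⟩, |011⟩): (a, b) = (0, 0.5545) → (0.3921, -0.3921)
(|110⟩, |111⟩): (a, b) = (0, (0.6892 + 0.4664i)) → ((0.4873 + 0.3298i), (-0.4873 - 0.3298i))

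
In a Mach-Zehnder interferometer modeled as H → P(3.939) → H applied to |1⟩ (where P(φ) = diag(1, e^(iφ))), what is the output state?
(0.8493 + 0.3578i)|0⟩ + (0.1507 - 0.3578i)|1⟩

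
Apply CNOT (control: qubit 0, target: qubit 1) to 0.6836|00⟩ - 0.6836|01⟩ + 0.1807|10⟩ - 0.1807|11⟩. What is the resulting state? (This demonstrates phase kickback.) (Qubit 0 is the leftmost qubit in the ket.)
0.6836|00⟩ - 0.6836|01⟩ - 0.1807|10⟩ + 0.1807|11⟩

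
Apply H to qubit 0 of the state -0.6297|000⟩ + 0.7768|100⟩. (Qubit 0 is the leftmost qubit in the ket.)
0.104|000⟩ - 0.9945|100⟩

H on qubit 0 mixes each pair of kets that differ only in qubit 0: amplitudes (a, b) of (|…0…⟩, |…1…⟩) become ((a + b)/√2, (a − b)/√2). Kets absent from the input have amplitude 0.
(|000⟩, |100⟩): (a, b) = (-0.6297, 0.7768) → (0.104, -0.9945)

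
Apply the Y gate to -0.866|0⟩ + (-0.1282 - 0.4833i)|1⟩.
(-0.4833 + 0.1282i)|0⟩ - 0.866i|1⟩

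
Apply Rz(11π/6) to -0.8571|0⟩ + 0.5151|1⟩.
(0.8279 + 0.2218i)|0⟩ + (-0.4975 + 0.1333i)|1⟩

Rz(11π/6) = [[e^(−iθ/2), 0], [0, e^(iθ/2)]] with e^(±iθ/2) = cos(θ/2) ± i·sin(θ/2); θ = 11π/6, cos(θ/2) ≈ -0.965926, sin(θ/2) ≈ 0.258819.
With a = amp(|0⟩) = -0.8571 and b = amp(|1⟩) = 0.5151:
new amp(|0⟩) = (-0.965926 - 0.258819i)·a = (0.8279 + 0.2218i)
new amp(|1⟩) = (-0.965926 + 0.258819i)·b = (-0.4975 + 0.1333i)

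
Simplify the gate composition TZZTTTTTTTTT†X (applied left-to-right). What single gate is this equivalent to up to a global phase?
X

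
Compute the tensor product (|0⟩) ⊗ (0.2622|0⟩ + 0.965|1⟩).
0.2622|00⟩ + 0.965|01⟩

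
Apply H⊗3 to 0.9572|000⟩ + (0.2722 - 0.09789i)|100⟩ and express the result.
(0.4347 - 0.03461i)|000⟩ + (0.4347 - 0.03461i)|001⟩ + (0.4347 - 0.03461i)|010⟩ + (0.4347 - 0.03461i)|011⟩ + (0.2422 + 0.03461i)|100⟩ + (0.2422 + 0.03461i)|101⟩ + (0.2422 + 0.03461i)|110⟩ + (0.2422 + 0.03461i)|111⟩

H⊗3 gives amp(|y⟩) = (1/2√2) Σ_x (−1)^(x·y) amp(|x⟩), where x·y is the number of positions in which both x and y have a 1.
|000⟩: (0.9572 + (0.2722 - 0.09789i))/(2√2) = (0.4347 - 0.03461i)
|001⟩: (0.9572 + (0.2722 - 0.09789i))/(2√2) = (0.4347 - 0.03461i)
|010⟩: (0.9572 + (0.2722 - 0.09789i))/(2√2) = (0.4347 - 0.03461i)
|011⟩: (0.9572 + (0.2722 - 0.09789i))/(2√2) = (0.4347 - 0.03461i)
|100⟩: (0.9572 - (0.2722 - 0.09789i))/(2√2) = (0.2422 + 0.03461i)
|101⟩: (0.9572 - (0.2722 - 0.09789i))/(2√2) = (0.2422 + 0.03461i)
|110⟩: (0.9572 - (0.2722 - 0.09789i))/(2√2) = (0.2422 + 0.03461i)
|111⟩: (0.9572 - (0.2722 - 0.09789i))/(2√2) = (0.2422 + 0.03461i)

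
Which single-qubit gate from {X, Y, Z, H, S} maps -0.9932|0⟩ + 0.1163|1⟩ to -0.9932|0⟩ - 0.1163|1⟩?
Z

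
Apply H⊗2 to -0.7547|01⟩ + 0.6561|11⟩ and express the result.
-0.0493|00⟩ + 0.0493|01⟩ - 0.7054|10⟩ + 0.7054|11⟩

H⊗2 gives amp(|y⟩) = (1/2) Σ_x (−1)^(x·y) amp(|x⟩), where x·y is the number of positions in which both x and y have a 1.
|00⟩: (-0.7547 + 0.6561)/2 = -0.0493
|01⟩: (0.7547 - 0.6561)/2 = 0.0493
|10⟩: (-0.7547 - 0.6561)/2 = -0.7054
|11⟩: (0.7547 + 0.6561)/2 = 0.7054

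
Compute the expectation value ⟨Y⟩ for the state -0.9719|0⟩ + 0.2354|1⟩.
0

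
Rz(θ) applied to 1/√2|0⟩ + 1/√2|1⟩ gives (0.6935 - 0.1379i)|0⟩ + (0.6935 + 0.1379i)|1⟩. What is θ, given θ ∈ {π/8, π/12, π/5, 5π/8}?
π/8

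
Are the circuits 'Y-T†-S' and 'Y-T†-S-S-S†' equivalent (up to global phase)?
Yes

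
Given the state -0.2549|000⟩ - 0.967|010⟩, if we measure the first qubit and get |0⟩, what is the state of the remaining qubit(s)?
-0.2549|00⟩ - 0.967|10⟩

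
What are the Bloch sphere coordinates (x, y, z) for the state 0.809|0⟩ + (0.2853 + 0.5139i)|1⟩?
(0.4616, 0.8315, 0.309)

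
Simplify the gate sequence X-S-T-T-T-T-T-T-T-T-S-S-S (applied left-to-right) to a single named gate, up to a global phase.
X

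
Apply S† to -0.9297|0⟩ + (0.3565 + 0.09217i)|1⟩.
-0.9297|0⟩ + (0.09217 - 0.3565i)|1⟩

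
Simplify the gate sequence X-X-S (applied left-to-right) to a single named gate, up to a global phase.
S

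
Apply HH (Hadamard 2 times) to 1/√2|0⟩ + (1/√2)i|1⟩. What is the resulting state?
1/√2|0⟩ + (1/√2)i|1⟩

H² = I, so an even number of Hadamards cancels: H^2 = I and the state is unchanged.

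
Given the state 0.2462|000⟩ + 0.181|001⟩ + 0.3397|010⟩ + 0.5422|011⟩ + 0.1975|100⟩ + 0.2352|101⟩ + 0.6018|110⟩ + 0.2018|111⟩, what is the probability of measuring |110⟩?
0.3622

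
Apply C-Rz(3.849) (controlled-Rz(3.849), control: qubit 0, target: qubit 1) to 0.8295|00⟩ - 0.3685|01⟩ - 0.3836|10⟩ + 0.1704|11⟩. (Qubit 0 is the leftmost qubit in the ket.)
0.8295|00⟩ - 0.3685|01⟩ + (0.1329 + 0.3599i)|10⟩ + (-0.05902 + 0.1599i)|11⟩

C-Rz(3.849) leaves the control-|0⟩ kets |00⟩, |01⟩ unchanged and applies Rz(3.849) to qubit 1 on the control-|1⟩ pair (|10⟩, |11⟩).
Rz(3.849) = [[e^(−iθ/2), 0], [0, e^(iθ/2)]] with e^(±iθ/2) = cos(θ/2) ± i·sin(θ/2); θ = 3.849, cos(θ/2) ≈ -0.346375, sin(θ/2) ≈ 0.938096.
With a = amp(|10⟩) = -0.3836 and b = amp(|11⟩) = 0.1704:
new amp(|10⟩) = (-0.346375 - 0.938096i)·a = (0.1329 + 0.3599i)
new amp(|11⟩) = (-0.346375 + 0.938096i)·b = (-0.05902 + 0.1599i)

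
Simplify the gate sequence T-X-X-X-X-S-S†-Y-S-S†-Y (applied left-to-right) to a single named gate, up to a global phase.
T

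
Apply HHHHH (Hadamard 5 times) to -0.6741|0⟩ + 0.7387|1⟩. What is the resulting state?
0.04568|0⟩ - 0.999|1⟩

H² = I, so H^5 = H: a single Hadamard. With (a, b) = (-0.6741, 0.7387), H gives ((a + b)/√2, (a − b)/√2) = (0.04568, -0.999).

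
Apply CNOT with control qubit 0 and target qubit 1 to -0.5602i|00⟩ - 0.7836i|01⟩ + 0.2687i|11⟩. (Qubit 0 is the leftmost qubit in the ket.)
-0.5602i|00⟩ - 0.7836i|01⟩ + 0.2687i|10⟩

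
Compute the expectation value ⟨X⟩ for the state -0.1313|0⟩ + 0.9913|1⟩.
-0.2603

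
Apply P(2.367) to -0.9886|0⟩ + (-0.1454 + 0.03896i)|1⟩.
-0.9886|0⟩ + (0.07667 - 0.1295i)|1⟩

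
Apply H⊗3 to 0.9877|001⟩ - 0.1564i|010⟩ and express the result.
(0.3492 - 0.0553i)|000⟩ + (-0.3492 - 0.0553i)|001⟩ + (0.3492 + 0.0553i)|010⟩ + (-0.3492 + 0.0553i)|011⟩ + (0.3492 - 0.0553i)|100⟩ + (-0.3492 - 0.0553i)|101⟩ + (0.3492 + 0.0553i)|110⟩ + (-0.3492 + 0.0553i)|111⟩

H⊗3 gives amp(|y⟩) = (1/2√2) Σ_x (−1)^(x·y) amp(|x⟩), where x·y is the number of positions in which both x and y have a 1.
|000⟩: (0.9877 - 0.1564i)/(2√2) = (0.3492 - 0.0553i)
|001⟩: (-0.9877 - 0.1564i)/(2√2) = (-0.3492 - 0.0553i)
|010⟩: (0.9877 + 0.1564i)/(2√2) = (0.3492 + 0.0553i)
|011⟩: (-0.9877 + 0.1564i)/(2√2) = (-0.3492 + 0.0553i)
|100⟩: (0.9877 - 0.1564i)/(2√2) = (0.3492 - 0.0553i)
|101⟩: (-0.9877 - 0.1564i)/(2√2) = (-0.3492 - 0.0553i)
|110⟩: (0.9877 + 0.1564i)/(2√2) = (0.3492 + 0.0553i)
|111⟩: (-0.9877 + 0.1564i)/(2√2) = (-0.3492 + 0.0553i)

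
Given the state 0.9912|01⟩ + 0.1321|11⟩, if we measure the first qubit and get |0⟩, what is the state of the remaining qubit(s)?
|1⟩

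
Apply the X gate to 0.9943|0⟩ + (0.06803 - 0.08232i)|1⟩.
(0.06803 - 0.08232i)|0⟩ + 0.9943|1⟩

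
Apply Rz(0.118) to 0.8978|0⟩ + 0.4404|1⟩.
(0.8962 - 0.05294i)|0⟩ + (0.4396 + 0.02597i)|1⟩

Rz(0.118) = [[e^(−iθ/2), 0], [0, e^(iθ/2)]] with e^(±iθ/2) = cos(θ/2) ± i·sin(θ/2); θ = 0.118, cos(θ/2) ≈ 0.99826, sin(θ/2) ≈ 0.0589658.
With a = amp(|0⟩) = 0.8978 and b = amp(|1⟩) = 0.4404:
new amp(|0⟩) = (0.99826 - 0.0589658i)·a = (0.8962 - 0.05294i)
new amp(|1⟩) = (0.99826 + 0.0589658i)·b = (0.4396 + 0.02597i)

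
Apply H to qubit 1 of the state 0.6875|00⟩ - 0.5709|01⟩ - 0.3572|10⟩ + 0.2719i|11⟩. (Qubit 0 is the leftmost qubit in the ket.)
0.08245|00⟩ + 0.8898|01⟩ + (-0.2526 + 0.1923i)|10⟩ + (-0.2526 - 0.1923i)|11⟩

H on qubit 1 mixes each pair of kets that differ only in qubit 1: amplitudes (a, b) of (|…0…⟩, |…1…⟩) become ((a + b)/√2, (a − b)/√2). Kets absent from the input have amplitude 0.
(|00⟩, |01⟩): (a, b) = (0.6875, -0.5709) → (0.08245, 0.8898)
(|10⟩, |11⟩): (a, b) = (-0.3572, 0.2719i) → ((-0.2526 + 0.1923i), (-0.2526 - 0.1923i))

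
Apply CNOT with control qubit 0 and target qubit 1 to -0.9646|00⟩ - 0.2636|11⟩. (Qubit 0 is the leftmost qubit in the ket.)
-0.9646|00⟩ - 0.2636|10⟩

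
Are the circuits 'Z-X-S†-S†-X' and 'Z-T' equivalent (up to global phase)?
No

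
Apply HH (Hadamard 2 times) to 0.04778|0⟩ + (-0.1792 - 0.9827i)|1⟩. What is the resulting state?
0.04778|0⟩ + (-0.1792 - 0.9827i)|1⟩

H² = I, so an even number of Hadamards cancels: H^2 = I and the state is unchanged.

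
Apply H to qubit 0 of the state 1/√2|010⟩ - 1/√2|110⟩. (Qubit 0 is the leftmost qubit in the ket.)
|110⟩

H on qubit 0 mixes each pair of kets that differ only in qubit 0: amplitudes (a, b) of (|…0…⟩, |…1…⟩) become ((a + b)/√2, (a − b)/√2). Kets absent from the input have amplitude 0.
(|010⟩, |110⟩): (a, b) = (1/√2, -1/√2) → (0, 1)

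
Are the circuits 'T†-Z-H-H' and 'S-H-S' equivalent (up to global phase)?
No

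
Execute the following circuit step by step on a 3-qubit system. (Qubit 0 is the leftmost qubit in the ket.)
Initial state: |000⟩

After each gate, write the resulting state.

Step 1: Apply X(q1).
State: |010⟩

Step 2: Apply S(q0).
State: |010⟩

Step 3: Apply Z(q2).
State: |010⟩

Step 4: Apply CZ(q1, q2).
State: |010⟩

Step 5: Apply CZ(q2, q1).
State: |010⟩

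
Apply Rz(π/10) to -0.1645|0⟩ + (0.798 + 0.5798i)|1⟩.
(-0.1625 + 0.02573i)|0⟩ + (0.6975 + 0.6975i)|1⟩

Rz(π/10) = [[e^(−iθ/2), 0], [0, e^(iθ/2)]] with e^(±iθ/2) = cos(θ/2) ± i·sin(θ/2); θ = π/10, cos(θ/2) ≈ 0.987688, sin(θ/2) ≈ 0.156434.
With a = amp(|0⟩) = -0.1645 and b = amp(|1⟩) = (0.798 + 0.5798i):
new amp(|0⟩) = (0.987688 - 0.156434i)·a = (-0.1625 + 0.02573i)
new amp(|1⟩) = (0.987688 + 0.156434i)·b = (0.6975 + 0.6975i)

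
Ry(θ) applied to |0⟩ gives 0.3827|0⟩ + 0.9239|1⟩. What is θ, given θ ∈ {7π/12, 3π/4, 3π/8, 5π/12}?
3π/4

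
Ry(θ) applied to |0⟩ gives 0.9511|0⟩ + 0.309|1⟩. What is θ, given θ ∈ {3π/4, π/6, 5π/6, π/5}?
π/5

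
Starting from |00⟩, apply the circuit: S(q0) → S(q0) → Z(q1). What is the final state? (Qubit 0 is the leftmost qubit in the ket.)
|00⟩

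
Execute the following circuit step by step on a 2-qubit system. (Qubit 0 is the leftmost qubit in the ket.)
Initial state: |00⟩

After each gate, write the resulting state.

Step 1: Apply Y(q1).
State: i|01⟩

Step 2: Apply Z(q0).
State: i|01⟩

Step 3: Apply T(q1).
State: (-1/√2 + (1/√2)i)|01⟩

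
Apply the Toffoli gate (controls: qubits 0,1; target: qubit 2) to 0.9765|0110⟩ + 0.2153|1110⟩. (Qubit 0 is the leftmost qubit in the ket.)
0.9765|0110⟩ + 0.2153|1100⟩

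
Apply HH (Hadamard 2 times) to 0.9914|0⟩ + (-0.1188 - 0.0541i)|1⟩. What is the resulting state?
0.9914|0⟩ + (-0.1188 - 0.0541i)|1⟩

H² = I, so an even number of Hadamards cancels: H^2 = I and the state is unchanged.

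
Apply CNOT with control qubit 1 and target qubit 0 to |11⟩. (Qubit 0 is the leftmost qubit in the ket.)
|01⟩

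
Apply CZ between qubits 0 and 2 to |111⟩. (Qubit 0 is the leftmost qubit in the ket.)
-|111⟩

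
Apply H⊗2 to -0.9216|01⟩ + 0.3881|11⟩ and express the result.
-0.2668|00⟩ + 0.2668|01⟩ - 0.6549|10⟩ + 0.6549|11⟩

H⊗2 gives amp(|y⟩) = (1/2) Σ_x (−1)^(x·y) amp(|x⟩), where x·y is the number of positions in which both x and y have a 1.
|00⟩: (-0.9216 + 0.3881)/2 = -0.2668
|01⟩: (0.9216 - 0.3881)/2 = 0.2668
|10⟩: (-0.9216 - 0.3881)/2 = -0.6549
|11⟩: (0.9216 + 0.3881)/2 = 0.6549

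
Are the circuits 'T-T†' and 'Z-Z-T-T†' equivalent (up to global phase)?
Yes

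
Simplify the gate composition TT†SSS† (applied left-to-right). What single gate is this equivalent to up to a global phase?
S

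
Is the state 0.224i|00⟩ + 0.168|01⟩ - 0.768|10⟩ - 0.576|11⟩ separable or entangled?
Entangled

Writing the state as a|00⟩ + b|01⟩ + c|10⟩ + d|11⟩, it is a product state iff ad − bc = 0.
Here (a, b, c, d) = (0.224i, 0.168, -0.768, -0.576): ad − bc = (0.224i)(-0.576) − (0.168)(-0.768) = (0.129 - 0.129i) ≠ 0, so the state is entangled.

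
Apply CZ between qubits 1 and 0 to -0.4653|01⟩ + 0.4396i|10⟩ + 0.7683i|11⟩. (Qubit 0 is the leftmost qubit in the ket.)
-0.4653|01⟩ + 0.4396i|10⟩ - 0.7683i|11⟩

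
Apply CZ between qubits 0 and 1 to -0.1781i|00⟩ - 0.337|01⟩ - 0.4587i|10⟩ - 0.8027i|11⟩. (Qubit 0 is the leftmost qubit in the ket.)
-0.1781i|00⟩ - 0.337|01⟩ - 0.4587i|10⟩ + 0.8027i|11⟩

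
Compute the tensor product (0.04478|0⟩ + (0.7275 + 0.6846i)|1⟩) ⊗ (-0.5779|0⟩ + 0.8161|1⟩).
-0.02588|00⟩ + 0.03654|01⟩ + (-0.4204 - 0.3956i)|10⟩ + (0.5937 + 0.5587i)|11⟩

amp(|b₁b₂…⟩) = product of the factor amplitudes for bits b₁, b₂, …; only kets whose every factor amplitude is nonzero survive.
|00⟩: (0.04478)(-0.5779) = -0.02588
|01⟩: (0.04478)(0.8161) = 0.03654
|10⟩: (0.7275 + 0.6846i)(-0.5779) = (-0.4204 - 0.3956i)
|11⟩: (0.7275 + 0.6846i)(0.8161) = (0.5937 + 0.5587i)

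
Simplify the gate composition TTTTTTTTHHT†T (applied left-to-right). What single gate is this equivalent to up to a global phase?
I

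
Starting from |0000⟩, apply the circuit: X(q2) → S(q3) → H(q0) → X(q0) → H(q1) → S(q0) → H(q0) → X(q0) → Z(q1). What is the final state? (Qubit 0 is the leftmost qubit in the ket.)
(1/√8 - (1/√8)i)|0010⟩ + (-1/√8 + (1/√8)i)|0110⟩ + (1/√8 + (1/√8)i)|1010⟩ + (-1/√8 - (1/√8)i)|1110⟩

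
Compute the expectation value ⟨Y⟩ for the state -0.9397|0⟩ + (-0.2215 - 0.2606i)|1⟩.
0.4898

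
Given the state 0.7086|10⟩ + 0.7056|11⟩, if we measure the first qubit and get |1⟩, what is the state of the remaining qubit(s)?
0.7086|0⟩ + 0.7056|1⟩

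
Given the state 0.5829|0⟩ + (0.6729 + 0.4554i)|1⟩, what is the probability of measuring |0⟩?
0.3398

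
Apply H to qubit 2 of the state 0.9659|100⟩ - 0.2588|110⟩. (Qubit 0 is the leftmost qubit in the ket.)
0.683|100⟩ + 0.683|101⟩ - 0.183|110⟩ - 0.183|111⟩

H on qubit 2 mixes each pair of kets that differ only in qubit 2: amplitudes (a, b) of (|…0…⟩, |…1…⟩) become ((a + b)/√2, (a − b)/√2). Kets absent from the input have amplitude 0.
(|100⟩, |101⟩): (a, b) = (0.9659, 0) → (0.683, 0.683)
(|110⟩, |111⟩): (a, b) = (-0.2588, 0) → (-0.183, -0.183)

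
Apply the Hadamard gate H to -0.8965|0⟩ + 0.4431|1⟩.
-0.3206|0⟩ - 0.9472|1⟩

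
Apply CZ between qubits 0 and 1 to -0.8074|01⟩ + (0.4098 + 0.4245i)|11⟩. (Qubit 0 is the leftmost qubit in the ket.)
-0.8074|01⟩ + (-0.4098 - 0.4245i)|11⟩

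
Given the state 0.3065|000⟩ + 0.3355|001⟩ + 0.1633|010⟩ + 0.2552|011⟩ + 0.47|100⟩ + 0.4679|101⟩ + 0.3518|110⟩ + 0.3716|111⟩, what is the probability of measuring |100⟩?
0.2209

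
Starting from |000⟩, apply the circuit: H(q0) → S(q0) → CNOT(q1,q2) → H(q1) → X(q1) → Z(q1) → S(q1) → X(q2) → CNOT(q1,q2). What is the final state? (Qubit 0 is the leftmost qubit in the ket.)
1/2|001⟩ - (1/2)i|010⟩ + (1/2)i|101⟩ + 1/2|110⟩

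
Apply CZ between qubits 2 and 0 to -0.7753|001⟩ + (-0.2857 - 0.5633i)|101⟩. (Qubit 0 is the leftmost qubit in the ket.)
-0.7753|001⟩ + (0.2857 + 0.5633i)|101⟩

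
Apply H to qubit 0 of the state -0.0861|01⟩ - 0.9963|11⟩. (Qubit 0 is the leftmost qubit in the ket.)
-0.7654|01⟩ + 0.6436|11⟩

H on qubit 0 mixes each pair of kets that differ only in qubit 0: amplitudes (a, b) of (|…0…⟩, |…1…⟩) become ((a + b)/√2, (a − b)/√2). Kets absent from the input have amplitude 0.
(|01⟩, |11⟩): (a, b) = (-0.0861, -0.9963) → (-0.7654, 0.6436)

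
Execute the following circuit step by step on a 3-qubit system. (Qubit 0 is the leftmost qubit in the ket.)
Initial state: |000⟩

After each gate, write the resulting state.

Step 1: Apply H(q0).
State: 1/√2|000⟩ + 1/√2|100⟩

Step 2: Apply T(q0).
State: 1/√2|000⟩ + (1/2 + (1/2)i)|100⟩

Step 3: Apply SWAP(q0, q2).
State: 1/√2|000⟩ + (1/2 + (1/2)i)|001⟩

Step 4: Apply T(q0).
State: 1/√2|000⟩ + (1/2 + (1/2)i)|001⟩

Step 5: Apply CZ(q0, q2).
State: 1/√2|000⟩ + (1/2 + (1/2)i)|001⟩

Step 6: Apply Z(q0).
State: 1/√2|000⟩ + (1/2 + (1/2)i)|001⟩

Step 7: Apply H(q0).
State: 1/2|000⟩ + (1/√8 + (1/√8)i)|001⟩ + 1/2|100⟩ + (1/√8 + (1/√8)i)|101⟩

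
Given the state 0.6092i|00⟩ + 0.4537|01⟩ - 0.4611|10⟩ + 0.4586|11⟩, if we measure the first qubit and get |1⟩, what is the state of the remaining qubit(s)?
-0.709|0⟩ + 0.7052|1⟩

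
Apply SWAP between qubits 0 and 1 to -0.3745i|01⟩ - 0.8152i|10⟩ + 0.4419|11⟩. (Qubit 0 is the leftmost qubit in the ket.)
-0.8152i|01⟩ - 0.3745i|10⟩ + 0.4419|11⟩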